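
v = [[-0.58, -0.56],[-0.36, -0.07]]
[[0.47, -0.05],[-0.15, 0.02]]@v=[[-0.25, -0.26], [0.08, 0.08]]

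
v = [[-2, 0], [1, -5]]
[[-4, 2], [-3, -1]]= v @ [[2, -1], [1, 0]]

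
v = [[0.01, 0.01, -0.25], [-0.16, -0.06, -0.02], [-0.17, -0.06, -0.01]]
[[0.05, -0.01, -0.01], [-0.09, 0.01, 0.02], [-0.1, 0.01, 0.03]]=v @ [[0.63, -0.08, -0.16], [-0.08, 0.01, 0.02], [-0.16, 0.02, 0.04]]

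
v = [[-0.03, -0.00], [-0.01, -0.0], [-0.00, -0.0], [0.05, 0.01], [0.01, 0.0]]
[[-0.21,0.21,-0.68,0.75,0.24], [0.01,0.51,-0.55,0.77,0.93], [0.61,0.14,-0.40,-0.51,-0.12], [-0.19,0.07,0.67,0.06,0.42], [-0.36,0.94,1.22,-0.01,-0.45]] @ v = [[0.04, 0.01], [0.04, 0.01], [-0.05, -0.01], [0.01, 0.0], [-0.0, -0.00]]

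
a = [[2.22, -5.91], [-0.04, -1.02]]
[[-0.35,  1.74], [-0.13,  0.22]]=a @[[0.16, 0.20], [0.12, -0.22]]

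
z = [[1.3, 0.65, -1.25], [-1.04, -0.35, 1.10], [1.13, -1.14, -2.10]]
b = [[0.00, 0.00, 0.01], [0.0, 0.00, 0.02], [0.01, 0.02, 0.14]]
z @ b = [[-0.01, -0.02, -0.15], [0.01, 0.02, 0.14], [-0.02, -0.04, -0.31]]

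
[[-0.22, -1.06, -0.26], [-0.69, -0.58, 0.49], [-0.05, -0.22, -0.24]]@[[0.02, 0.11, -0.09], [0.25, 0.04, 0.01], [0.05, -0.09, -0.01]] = [[-0.28,-0.04,0.01], [-0.13,-0.14,0.05], [-0.07,0.01,0.0]]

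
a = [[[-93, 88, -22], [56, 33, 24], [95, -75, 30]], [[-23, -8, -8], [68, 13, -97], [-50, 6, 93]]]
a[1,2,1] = 6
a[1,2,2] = 93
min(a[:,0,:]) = -93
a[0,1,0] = 56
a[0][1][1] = 33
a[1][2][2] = 93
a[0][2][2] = 30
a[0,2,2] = 30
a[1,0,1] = -8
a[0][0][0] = -93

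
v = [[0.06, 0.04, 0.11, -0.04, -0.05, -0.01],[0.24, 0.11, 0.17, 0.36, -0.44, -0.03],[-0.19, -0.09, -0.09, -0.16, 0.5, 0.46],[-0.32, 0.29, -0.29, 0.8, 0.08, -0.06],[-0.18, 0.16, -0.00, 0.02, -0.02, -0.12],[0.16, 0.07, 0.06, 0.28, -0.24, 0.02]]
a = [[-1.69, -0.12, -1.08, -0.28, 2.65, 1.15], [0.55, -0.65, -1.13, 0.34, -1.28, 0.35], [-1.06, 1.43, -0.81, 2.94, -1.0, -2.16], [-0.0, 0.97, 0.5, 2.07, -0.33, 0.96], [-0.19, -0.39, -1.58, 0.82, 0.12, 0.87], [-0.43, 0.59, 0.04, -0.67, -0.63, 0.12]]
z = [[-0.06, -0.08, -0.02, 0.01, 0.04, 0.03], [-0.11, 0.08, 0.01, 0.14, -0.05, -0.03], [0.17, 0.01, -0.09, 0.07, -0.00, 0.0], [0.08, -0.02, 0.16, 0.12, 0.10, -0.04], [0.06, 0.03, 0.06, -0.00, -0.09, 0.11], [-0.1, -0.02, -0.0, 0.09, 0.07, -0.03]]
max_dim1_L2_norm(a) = 4.26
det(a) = -11.14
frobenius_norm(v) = 1.47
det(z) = -0.00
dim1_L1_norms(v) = [0.31, 1.35, 1.49, 1.84, 0.5, 0.83]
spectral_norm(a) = 4.67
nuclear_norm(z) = 0.99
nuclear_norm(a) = 14.07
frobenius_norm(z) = 0.46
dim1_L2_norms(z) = [0.11, 0.2, 0.2, 0.24, 0.17, 0.16]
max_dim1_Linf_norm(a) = 2.94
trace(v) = 0.88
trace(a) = -0.84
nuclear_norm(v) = 2.62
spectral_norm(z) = 0.27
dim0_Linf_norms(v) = [0.32, 0.29, 0.29, 0.8, 0.5, 0.46]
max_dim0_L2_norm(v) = 0.94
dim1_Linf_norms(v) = [0.11, 0.44, 0.5, 0.8, 0.18, 0.28]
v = z @ a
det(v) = 0.00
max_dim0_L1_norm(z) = 0.58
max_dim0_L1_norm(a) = 7.12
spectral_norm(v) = 1.08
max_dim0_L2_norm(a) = 3.77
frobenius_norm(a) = 6.82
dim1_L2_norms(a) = [3.53, 1.97, 4.26, 2.55, 2.03, 1.18]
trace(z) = -0.07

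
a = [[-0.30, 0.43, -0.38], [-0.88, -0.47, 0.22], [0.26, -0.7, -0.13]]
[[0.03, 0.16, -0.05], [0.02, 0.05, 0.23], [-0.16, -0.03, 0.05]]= a @ [[-0.07, -0.15, -0.16],[0.17, 0.04, -0.15],[0.18, -0.27, 0.1]]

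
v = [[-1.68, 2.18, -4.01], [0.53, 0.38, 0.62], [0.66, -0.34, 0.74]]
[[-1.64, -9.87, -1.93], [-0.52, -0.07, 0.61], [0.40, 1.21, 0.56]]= v @ [[0.5, -1.46, 0.54], [-1.27, -1.68, 0.23], [-0.49, 2.16, 0.38]]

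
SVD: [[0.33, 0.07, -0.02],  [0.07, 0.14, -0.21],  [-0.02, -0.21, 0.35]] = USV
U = [[-0.31, 0.94, -0.15], [-0.53, -0.04, 0.85], [0.79, 0.35, 0.51]]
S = [0.5, 0.32, 0.0]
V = [[-0.31,-0.53,0.79], [0.94,-0.04,0.35], [-0.15,0.85,0.51]]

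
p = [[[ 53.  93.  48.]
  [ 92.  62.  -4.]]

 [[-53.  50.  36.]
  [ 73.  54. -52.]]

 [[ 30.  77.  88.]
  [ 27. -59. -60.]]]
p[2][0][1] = 77.0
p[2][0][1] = 77.0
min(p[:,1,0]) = 27.0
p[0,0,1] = 93.0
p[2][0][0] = 30.0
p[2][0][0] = 30.0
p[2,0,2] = 88.0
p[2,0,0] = 30.0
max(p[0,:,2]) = 48.0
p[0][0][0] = 53.0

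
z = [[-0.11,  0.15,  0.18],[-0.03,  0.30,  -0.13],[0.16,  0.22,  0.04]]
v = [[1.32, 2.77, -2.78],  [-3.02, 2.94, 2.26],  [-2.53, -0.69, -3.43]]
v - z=[[1.43, 2.62, -2.96], [-2.99, 2.64, 2.39], [-2.69, -0.91, -3.47]]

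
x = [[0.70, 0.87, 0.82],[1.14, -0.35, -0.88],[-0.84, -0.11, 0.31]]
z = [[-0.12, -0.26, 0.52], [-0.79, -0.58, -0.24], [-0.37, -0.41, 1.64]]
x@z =[[-1.07, -1.02, 1.50], [0.47, 0.27, -0.77], [0.07, 0.16, 0.10]]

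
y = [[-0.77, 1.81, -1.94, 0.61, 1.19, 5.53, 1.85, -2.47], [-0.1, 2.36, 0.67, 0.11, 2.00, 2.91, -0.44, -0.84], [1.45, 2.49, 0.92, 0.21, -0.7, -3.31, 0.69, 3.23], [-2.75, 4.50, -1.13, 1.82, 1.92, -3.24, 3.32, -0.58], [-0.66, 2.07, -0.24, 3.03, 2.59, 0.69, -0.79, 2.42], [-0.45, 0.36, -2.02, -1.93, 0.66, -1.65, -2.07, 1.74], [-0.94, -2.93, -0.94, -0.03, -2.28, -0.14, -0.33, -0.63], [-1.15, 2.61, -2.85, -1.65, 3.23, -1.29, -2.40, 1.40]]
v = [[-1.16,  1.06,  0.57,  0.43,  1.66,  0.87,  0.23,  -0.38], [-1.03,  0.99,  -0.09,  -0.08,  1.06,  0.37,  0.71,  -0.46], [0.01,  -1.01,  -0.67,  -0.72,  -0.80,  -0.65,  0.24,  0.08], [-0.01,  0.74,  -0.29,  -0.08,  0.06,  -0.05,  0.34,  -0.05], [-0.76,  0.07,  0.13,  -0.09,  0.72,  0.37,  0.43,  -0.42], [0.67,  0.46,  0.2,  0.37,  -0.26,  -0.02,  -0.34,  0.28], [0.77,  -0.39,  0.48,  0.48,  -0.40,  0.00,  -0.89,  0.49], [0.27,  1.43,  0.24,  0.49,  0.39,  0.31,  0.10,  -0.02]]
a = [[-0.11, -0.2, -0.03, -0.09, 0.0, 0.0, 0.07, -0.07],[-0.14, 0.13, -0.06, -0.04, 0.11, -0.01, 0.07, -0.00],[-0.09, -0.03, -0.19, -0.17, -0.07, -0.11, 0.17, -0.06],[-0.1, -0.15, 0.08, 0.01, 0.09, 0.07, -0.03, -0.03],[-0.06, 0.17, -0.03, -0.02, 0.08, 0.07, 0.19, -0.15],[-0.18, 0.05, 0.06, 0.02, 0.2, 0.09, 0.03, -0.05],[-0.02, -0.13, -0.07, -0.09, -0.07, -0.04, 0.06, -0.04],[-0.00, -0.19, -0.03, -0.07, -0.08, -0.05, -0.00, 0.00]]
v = y @ a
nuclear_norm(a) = 1.48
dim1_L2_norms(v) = [2.59, 2.01, 1.76, 0.87, 1.27, 1.05, 1.55, 1.64]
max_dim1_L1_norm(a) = 0.89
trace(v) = -1.13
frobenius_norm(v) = 4.73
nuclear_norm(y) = 36.85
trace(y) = 6.34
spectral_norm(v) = 3.90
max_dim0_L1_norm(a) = 1.05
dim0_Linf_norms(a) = [0.18, 0.2, 0.19, 0.17, 0.2, 0.11, 0.19, 0.15]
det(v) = -0.00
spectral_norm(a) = 0.48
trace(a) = 0.07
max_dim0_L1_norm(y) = 19.13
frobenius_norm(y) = 16.11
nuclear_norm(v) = 7.92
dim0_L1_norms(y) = [8.27, 19.13, 10.71, 9.39, 14.57, 18.76, 11.89, 13.31]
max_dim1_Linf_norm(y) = 5.53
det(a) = 0.00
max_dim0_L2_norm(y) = 8.09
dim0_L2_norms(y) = [3.62, 7.42, 4.41, 4.4, 5.69, 8.09, 5.09, 5.37]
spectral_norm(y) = 9.73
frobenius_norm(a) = 0.77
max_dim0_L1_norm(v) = 6.15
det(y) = -3449.15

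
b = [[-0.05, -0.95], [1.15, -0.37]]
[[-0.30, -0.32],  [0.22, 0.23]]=b @ [[0.29, 0.30],[0.3, 0.32]]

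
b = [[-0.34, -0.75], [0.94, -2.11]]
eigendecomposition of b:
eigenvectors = [[0.78, 0.54], [0.63, 0.84]]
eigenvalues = [-0.95, -1.5]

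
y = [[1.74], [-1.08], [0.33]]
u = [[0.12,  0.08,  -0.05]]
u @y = [[0.11]]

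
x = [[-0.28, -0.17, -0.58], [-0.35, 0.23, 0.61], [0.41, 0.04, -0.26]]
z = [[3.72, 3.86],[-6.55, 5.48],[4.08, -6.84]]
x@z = [[-2.29,1.95],[-0.32,-4.26],[0.2,3.58]]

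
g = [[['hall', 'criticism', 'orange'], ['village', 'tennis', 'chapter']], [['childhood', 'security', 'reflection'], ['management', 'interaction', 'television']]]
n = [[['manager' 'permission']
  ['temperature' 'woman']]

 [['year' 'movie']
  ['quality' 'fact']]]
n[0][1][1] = 'woman'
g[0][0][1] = 'criticism'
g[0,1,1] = 'tennis'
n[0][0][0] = 'manager'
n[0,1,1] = 'woman'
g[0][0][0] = 'hall'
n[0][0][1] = 'permission'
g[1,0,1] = 'security'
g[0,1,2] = 'chapter'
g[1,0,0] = 'childhood'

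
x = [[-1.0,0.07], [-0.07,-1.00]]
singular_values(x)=[1.0, 1.0]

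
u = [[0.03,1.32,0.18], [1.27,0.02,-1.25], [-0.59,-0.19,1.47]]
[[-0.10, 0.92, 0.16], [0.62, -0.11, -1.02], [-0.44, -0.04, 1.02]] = u@[[0.31, -0.06, -0.18],[-0.06, 0.69, 0.04],[-0.18, 0.04, 0.63]]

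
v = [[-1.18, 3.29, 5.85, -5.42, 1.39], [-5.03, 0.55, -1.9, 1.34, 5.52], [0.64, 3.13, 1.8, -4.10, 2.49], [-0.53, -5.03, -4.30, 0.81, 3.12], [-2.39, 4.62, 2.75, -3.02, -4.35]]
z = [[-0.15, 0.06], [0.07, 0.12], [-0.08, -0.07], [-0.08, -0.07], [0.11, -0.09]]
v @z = [[0.53, 0.17], [1.44, -0.69], [0.58, 0.35], [0.35, -0.67], [0.23, 0.82]]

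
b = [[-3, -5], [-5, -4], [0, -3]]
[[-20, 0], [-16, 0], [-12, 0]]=b @[[0, 0], [4, 0]]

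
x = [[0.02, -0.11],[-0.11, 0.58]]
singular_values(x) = [0.6, 0.0]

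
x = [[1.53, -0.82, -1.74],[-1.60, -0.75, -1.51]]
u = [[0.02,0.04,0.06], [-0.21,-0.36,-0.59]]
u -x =[[-1.51, 0.86, 1.8], [1.39, 0.39, 0.92]]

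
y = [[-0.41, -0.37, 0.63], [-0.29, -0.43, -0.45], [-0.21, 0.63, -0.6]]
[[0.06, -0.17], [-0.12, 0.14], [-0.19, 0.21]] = y@[[0.20, -0.07], [-0.05, 0.03], [0.19, -0.30]]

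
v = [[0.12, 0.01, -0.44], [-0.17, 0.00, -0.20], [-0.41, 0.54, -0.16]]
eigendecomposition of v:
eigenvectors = [[(-0.81+0j), (-0.5+0.27j), -0.50-0.27j], [0.04+0.00j, (-0.58+0j), (-0.58-0j)], [(0.59+0j), (-0.27+0.51j), -0.27-0.51j]]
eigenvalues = [(0.44+0j), (-0.24+0.25j), (-0.24-0.25j)]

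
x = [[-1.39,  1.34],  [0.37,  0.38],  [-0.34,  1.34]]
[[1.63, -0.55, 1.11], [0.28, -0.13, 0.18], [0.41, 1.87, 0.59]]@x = [[-2.85, 3.46], [-0.50, 0.57], [-0.08, 2.05]]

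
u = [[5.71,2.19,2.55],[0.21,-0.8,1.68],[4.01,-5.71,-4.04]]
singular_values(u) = [8.06, 6.65, 1.77]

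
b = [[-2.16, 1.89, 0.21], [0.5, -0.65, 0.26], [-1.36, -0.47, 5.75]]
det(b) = 1.472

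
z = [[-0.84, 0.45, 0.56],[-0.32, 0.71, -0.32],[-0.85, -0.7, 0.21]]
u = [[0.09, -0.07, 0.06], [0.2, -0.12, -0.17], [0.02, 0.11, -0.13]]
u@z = [[-0.10, -0.05, 0.09], [0.01, 0.12, 0.11], [0.06, 0.18, -0.05]]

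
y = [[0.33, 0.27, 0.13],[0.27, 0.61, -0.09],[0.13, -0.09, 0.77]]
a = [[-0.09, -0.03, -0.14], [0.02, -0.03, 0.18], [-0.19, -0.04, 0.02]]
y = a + [[0.42, 0.30, 0.27], [0.25, 0.64, -0.27], [0.32, -0.05, 0.75]]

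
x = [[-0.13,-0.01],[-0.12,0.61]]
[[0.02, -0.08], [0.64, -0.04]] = x@[[-0.23,0.61], [1.01,0.05]]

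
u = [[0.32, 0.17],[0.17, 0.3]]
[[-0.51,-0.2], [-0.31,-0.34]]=u@[[-1.5, -0.02],[-0.17, -1.11]]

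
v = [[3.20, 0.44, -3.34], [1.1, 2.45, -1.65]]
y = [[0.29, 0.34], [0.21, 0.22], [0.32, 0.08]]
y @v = [[1.30,0.96,-1.53], [0.91,0.63,-1.06], [1.11,0.34,-1.2]]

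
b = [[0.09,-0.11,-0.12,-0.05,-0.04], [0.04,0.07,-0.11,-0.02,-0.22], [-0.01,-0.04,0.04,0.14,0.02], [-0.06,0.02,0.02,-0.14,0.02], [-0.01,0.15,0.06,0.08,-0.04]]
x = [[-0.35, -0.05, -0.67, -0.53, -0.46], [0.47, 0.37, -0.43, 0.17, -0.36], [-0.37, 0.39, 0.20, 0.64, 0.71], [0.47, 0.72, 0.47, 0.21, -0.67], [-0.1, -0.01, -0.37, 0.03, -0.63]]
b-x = [[0.44, -0.06, 0.55, 0.48, 0.42], [-0.43, -0.30, 0.32, -0.19, 0.14], [0.36, -0.43, -0.16, -0.50, -0.69], [-0.53, -0.7, -0.45, -0.35, 0.69], [0.09, 0.16, 0.43, 0.05, 0.59]]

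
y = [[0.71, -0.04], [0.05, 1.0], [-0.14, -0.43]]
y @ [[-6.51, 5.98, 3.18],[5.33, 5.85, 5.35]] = [[-4.84, 4.01, 2.04], [5.0, 6.15, 5.51], [-1.38, -3.35, -2.75]]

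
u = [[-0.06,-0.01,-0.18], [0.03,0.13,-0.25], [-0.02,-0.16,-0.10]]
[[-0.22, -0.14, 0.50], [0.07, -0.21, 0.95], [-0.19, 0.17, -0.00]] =u@[[2.39, 1.7, 0.02], [0.68, -1.48, 1.81], [0.36, 0.29, -2.87]]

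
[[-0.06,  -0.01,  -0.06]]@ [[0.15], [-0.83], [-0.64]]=[[0.04]]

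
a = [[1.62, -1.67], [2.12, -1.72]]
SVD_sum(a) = [[1.73, -1.55],  [2.03, -1.82]] + [[-0.11, -0.12], [0.09, 0.10]]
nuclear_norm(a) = 3.79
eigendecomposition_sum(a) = [[0.81+0.48j, (-0.84-0.05j)], [(1.06+0.06j), -0.86+0.39j]] + [[(0.81-0.48j), (-0.84+0.05j)], [(1.06-0.06j), -0.86-0.39j]]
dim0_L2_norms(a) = [2.67, 2.4]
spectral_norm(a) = 3.58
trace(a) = -0.10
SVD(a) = [[-0.65,-0.76], [-0.76,0.65]] @ diag([3.580748534261482, 0.21057049742129122]) @ [[-0.74, 0.67], [0.67, 0.74]]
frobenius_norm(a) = 3.59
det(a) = 0.75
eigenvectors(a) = [[(0.59+0.31j), (0.59-0.31j)], [(0.75+0j), 0.75-0.00j]]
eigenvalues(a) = [(-0.05+0.87j), (-0.05-0.87j)]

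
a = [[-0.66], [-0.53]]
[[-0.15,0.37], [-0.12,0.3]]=a@[[0.23,-0.56]]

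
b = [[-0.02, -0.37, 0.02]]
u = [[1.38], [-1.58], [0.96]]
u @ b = [[-0.03, -0.51, 0.03], [0.03, 0.58, -0.03], [-0.02, -0.36, 0.02]]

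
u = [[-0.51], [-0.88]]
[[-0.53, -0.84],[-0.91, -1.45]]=u @[[1.03, 1.65]]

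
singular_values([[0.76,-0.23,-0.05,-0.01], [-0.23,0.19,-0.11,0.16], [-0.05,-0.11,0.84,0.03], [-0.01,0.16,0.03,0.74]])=[0.88, 0.85, 0.74, 0.06]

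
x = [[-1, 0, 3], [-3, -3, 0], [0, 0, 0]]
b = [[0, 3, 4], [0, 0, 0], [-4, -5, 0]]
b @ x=[[-9, -9, 0], [0, 0, 0], [19, 15, -12]]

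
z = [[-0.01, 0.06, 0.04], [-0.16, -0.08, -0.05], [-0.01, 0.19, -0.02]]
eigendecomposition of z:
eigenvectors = [[(-0.23+0.24j), -0.23-0.24j, 0.28+0.00j], [-0.03-0.55j, -0.03+0.55j, (0.29+0j)], [-0.77+0.00j, -0.77-0.00j, -0.91+0.00j]]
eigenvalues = [(-0.02+0.14j), (-0.02-0.14j), (-0.08+0j)]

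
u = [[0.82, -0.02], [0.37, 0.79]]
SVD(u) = [[-0.65, -0.76],[-0.76, 0.65]] @ diag([1.0039230338669938, 0.6526396724619878]) @ [[-0.81, -0.58],[-0.58, 0.81]]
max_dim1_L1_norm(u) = 1.16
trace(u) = 1.61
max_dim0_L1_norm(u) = 1.19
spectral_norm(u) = 1.00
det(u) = 0.66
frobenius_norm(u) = 1.20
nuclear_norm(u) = 1.66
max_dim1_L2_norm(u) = 0.87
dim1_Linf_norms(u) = [0.82, 0.79]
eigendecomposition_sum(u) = [[0.41-0.03j, (-0.01+0.1j)], [0.19-1.76j, 0.40+0.11j]] + [[(0.41+0.03j), -0.01-0.10j],[(0.19+1.76j), 0.40-0.11j]]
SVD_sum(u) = [[0.53, 0.38], [0.62, 0.44]] + [[0.29, -0.40], [-0.25, 0.35]]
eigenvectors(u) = [[0.04+0.22j, (0.04-0.22j)], [0.97+0.00j, (0.97-0j)]]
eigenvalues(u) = [(0.8+0.08j), (0.8-0.08j)]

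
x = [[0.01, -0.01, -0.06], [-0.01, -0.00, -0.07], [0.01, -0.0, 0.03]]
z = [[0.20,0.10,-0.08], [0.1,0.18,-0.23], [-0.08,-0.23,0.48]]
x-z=[[-0.19,-0.11,0.02], [-0.11,-0.18,0.16], [0.09,0.23,-0.45]]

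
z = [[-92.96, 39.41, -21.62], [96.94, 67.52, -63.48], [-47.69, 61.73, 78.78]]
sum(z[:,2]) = -6.319999999999993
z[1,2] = -63.48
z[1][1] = 67.52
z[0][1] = 39.41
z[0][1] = 39.41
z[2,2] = 78.78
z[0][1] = 39.41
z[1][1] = 67.52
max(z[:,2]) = 78.78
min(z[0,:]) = -92.96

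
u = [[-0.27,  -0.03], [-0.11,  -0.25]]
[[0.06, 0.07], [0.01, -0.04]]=u@[[-0.25, -0.28], [0.09, 0.30]]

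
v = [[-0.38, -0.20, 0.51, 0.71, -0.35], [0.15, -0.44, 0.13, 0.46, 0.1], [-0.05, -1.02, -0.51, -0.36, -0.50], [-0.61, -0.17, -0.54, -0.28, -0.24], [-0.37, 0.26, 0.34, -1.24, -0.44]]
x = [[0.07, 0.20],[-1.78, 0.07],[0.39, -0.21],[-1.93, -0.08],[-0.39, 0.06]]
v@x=[[-0.71,-0.27], [-0.08,-0.06], [2.50,0.02], [0.68,-0.01], [2.21,-0.05]]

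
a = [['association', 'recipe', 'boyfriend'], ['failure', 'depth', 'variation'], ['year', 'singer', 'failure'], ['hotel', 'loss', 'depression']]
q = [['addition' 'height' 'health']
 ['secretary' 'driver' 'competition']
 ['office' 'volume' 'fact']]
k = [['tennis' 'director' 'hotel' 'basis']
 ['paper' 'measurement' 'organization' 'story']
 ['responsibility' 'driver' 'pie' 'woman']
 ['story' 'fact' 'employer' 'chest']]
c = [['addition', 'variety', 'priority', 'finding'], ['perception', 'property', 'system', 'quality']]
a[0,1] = 'recipe'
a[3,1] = 'loss'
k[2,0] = 'responsibility'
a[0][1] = 'recipe'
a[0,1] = 'recipe'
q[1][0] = 'secretary'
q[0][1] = 'height'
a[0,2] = 'boyfriend'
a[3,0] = 'hotel'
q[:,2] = ['health', 'competition', 'fact']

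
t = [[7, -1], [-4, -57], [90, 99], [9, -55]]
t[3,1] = -55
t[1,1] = -57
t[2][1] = 99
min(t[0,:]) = -1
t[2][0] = 90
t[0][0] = 7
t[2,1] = 99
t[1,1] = -57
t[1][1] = -57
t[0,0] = 7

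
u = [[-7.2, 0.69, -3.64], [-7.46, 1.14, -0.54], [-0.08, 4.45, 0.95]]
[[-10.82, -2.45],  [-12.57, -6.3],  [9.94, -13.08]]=u @[[2.11, 0.48], [2.43, -2.76], [-0.74, -0.80]]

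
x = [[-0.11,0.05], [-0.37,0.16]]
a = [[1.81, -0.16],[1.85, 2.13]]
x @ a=[[-0.11, 0.12], [-0.37, 0.40]]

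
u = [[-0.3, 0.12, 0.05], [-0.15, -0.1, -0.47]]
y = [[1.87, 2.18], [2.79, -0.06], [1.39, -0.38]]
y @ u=[[-0.89,0.01,-0.93], [-0.83,0.34,0.17], [-0.36,0.20,0.25]]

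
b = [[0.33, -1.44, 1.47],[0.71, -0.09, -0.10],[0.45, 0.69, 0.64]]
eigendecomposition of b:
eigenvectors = [[(0.65+0j), 0.76+0.00j, 0.76-0.00j], [0.28+0.00j, -0.07-0.54j, (-0.07+0.54j)], [0.71+0.00j, -0.35+0.01j, (-0.35-0.01j)]]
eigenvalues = [(1.32+0j), (-0.22+1.04j), (-0.22-1.04j)]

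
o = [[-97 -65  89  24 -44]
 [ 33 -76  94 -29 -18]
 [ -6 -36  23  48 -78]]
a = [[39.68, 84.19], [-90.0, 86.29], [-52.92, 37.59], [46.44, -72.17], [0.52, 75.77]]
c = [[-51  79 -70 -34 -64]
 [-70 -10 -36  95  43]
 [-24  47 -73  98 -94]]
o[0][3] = 24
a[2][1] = 37.59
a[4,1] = 75.77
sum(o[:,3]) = 43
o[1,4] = -18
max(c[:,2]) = -36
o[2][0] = -6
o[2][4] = -78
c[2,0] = -24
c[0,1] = 79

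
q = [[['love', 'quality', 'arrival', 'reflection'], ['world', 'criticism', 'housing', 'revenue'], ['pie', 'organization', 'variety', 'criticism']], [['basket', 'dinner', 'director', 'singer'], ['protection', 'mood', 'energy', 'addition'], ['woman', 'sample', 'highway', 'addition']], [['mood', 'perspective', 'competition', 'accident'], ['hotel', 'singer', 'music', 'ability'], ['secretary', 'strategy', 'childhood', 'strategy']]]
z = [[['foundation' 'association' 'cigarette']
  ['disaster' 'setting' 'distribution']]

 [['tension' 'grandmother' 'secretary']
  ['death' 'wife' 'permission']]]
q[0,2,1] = 'organization'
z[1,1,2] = 'permission'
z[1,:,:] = [['tension', 'grandmother', 'secretary'], ['death', 'wife', 'permission']]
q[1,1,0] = 'protection'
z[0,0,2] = 'cigarette'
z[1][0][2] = 'secretary'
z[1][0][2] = 'secretary'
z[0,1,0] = 'disaster'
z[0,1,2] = 'distribution'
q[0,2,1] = 'organization'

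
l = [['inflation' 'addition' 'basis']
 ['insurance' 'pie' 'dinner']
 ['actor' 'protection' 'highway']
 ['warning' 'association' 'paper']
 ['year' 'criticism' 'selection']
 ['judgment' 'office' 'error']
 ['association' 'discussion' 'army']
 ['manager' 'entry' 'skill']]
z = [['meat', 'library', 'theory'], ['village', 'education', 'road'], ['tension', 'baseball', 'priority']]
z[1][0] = 'village'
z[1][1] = 'education'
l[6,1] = 'discussion'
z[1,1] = 'education'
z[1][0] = 'village'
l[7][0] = 'manager'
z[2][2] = 'priority'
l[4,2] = 'selection'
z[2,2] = 'priority'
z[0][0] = 'meat'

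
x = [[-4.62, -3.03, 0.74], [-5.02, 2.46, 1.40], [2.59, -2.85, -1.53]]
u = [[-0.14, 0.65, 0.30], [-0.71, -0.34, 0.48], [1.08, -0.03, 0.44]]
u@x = [[-1.84, 1.17, 0.35], [6.23, -0.05, -1.74], [-3.70, -4.6, 0.08]]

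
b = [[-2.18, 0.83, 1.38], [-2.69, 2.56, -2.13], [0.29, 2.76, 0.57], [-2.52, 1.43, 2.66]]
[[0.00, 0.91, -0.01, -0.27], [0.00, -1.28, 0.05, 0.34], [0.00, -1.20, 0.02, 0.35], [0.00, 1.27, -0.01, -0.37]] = b@[[0.0, -0.33, 0.0, 0.1], [0.00, -0.49, 0.01, 0.14], [-0.00, 0.43, -0.01, -0.12]]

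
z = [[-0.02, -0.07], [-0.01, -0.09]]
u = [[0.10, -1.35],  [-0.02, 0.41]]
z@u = [[-0.00, -0.00], [0.0, -0.02]]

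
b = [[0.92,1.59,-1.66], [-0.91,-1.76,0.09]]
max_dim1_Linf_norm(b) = 1.76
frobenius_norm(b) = 3.17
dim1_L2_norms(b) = [2.48, 1.98]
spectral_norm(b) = 3.00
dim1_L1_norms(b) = [4.17, 2.76]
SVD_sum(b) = [[1.03, 1.86, -1.1], [-0.77, -1.4, 0.83]] + [[-0.11, -0.27, -0.56], [-0.14, -0.36, -0.74]]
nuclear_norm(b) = 4.04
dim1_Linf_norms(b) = [1.66, 1.76]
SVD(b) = [[-0.80, 0.6], [0.6, 0.8]] @ diag([2.995502619690329, 1.0444443764166556]) @ [[-0.43,-0.78,0.46], [-0.17,-0.43,-0.89]]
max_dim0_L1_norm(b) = 3.35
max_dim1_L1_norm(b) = 4.17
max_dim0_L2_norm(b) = 2.37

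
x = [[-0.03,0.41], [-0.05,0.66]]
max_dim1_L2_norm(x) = 0.66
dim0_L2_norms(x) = [0.06, 0.78]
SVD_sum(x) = [[-0.03, 0.41], [-0.05, 0.66]] + [[0.0, 0.00], [-0.00, -0.00]]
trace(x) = 0.63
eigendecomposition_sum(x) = [[0.00, -0.0], [0.0, -0.00]] + [[-0.03, 0.41], [-0.05, 0.66]]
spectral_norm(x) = 0.78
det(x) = 0.00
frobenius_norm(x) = 0.78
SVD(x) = [[-0.53, -0.85], [-0.85, 0.53]] @ diag([0.7791657030973134, 0.0008983968329424553]) @ [[0.07,  -1.00], [-1.0,  -0.07]]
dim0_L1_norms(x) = [0.08, 1.07]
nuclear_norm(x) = 0.78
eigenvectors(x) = [[-1.00, -0.53], [-0.08, -0.85]]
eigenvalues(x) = [0.0, 0.63]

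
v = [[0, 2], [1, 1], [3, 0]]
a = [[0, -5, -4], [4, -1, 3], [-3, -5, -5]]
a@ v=[[-17, -5], [8, 7], [-20, -11]]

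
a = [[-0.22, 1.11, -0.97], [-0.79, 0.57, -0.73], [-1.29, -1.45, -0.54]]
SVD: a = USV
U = [[0.35, -0.71, -0.62], [-0.01, -0.66, 0.75], [-0.94, -0.25, -0.23]]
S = [2.09, 1.83, 0.25]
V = [[0.55, 0.83, 0.09], [0.55, -0.43, 0.71], [-0.63, 0.34, 0.69]]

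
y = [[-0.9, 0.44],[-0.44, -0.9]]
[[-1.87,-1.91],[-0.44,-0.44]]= y @ [[1.87,1.91], [-0.43,-0.44]]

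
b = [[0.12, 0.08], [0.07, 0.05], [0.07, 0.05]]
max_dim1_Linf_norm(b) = 0.12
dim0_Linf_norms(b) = [0.12, 0.08]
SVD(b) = [[-0.76, 0.64], [-0.46, -0.54], [-0.46, -0.54]] @ diag([0.1886557949420183, 0.0029985054268971403]) @ [[-0.82, -0.57],  [0.57, -0.82]]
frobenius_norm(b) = 0.19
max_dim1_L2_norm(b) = 0.14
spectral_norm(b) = 0.19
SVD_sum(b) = [[0.12, 0.08], [0.07, 0.05], [0.07, 0.05]] + [[0.00,-0.0],[-0.0,0.00],[-0.00,0.00]]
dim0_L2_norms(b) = [0.16, 0.11]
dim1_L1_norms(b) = [0.2, 0.12, 0.12]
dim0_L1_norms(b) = [0.26, 0.18]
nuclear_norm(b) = 0.19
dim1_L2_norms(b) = [0.14, 0.09, 0.09]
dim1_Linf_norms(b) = [0.12, 0.07, 0.07]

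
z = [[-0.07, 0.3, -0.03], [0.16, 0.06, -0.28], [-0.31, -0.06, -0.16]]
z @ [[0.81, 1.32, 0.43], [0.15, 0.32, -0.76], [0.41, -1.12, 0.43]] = [[-0.02, 0.04, -0.27],[0.02, 0.54, -0.1],[-0.33, -0.25, -0.16]]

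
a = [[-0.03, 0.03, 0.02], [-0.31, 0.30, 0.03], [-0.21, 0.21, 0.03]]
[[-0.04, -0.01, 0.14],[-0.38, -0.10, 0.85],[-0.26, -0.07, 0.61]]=a@[[1.34, 0.4, -1.40], [0.12, 0.07, 1.08], [-0.03, 0.07, 3.11]]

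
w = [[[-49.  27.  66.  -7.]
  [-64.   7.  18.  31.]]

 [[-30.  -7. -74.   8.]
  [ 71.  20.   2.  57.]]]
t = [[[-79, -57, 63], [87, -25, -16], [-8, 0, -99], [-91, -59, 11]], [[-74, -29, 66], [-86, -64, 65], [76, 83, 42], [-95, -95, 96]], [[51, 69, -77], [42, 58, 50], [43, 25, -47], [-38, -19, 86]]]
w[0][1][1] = 7.0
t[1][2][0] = 76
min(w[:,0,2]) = -74.0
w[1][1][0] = 71.0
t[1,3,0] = -95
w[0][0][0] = -49.0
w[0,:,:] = [[-49.0, 27.0, 66.0, -7.0], [-64.0, 7.0, 18.0, 31.0]]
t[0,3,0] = -91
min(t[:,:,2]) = -99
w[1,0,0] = -30.0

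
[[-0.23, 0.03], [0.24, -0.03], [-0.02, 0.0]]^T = [[-0.23,0.24,-0.02], [0.03,-0.03,0.0]]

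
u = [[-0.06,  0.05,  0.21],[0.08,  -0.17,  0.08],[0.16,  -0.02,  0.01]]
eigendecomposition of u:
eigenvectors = [[-0.68,-0.78,-0.54], [-0.32,0.31,-0.73], [-0.66,0.55,0.42]]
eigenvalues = [0.17, -0.23, -0.16]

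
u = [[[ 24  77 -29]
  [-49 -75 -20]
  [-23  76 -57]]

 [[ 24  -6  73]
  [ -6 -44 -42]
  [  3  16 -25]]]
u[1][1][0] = -6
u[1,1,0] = -6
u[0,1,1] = -75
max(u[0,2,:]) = 76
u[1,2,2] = -25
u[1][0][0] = 24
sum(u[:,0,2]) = 44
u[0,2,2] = -57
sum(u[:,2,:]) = -10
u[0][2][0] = -23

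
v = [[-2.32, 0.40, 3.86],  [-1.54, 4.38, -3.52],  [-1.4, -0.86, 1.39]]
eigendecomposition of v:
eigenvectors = [[(0.78+0j), 0.78-0.00j, (0.05+0j)], [0.27+0.35j, 0.27-0.35j, -0.98+0.00j], [(0.26+0.36j), 0.26-0.36j, 0.20+0.00j]]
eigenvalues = [(-0.87+1.99j), (-0.87-1.99j), (5.19+0j)]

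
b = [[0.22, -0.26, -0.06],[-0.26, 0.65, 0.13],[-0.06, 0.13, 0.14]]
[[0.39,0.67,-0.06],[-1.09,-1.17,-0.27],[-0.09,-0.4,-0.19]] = b @ [[-0.27, 1.63, -1.52],[-2.0, -0.88, -0.77],[1.11, -1.33, -1.3]]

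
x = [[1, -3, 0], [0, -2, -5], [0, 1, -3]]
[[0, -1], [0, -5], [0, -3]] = x @[[0, -1], [0, 0], [0, 1]]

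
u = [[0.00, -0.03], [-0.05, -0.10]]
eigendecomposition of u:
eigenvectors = [[0.91, 0.26], [-0.40, 0.97]]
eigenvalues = [0.01, -0.11]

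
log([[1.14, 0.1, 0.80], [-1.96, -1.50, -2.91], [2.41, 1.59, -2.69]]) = [[-0.4, -0.53, 0.41], [3.09, 2.59, -3.55], [2.15, 2.19, 0.01]]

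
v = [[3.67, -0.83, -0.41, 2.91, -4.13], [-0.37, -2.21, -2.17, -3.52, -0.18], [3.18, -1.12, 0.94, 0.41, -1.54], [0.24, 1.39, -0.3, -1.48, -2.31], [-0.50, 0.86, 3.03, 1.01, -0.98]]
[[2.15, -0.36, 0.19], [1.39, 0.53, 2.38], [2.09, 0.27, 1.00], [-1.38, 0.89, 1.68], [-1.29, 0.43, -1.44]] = v @ [[0.48, 0.04, 0.49], [-0.76, 0.10, 0.18], [-0.12, 0.18, -0.25], [0.10, -0.32, -0.68], [0.14, -0.14, -0.1]]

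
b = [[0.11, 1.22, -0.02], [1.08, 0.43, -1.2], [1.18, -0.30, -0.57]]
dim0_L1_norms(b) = [2.37, 1.95, 1.79]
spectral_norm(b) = 2.06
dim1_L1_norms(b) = [1.35, 2.71, 2.05]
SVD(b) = [[-0.15, -0.9, -0.41], [-0.80, -0.13, 0.59], [-0.58, 0.41, -0.7]] @ diag([2.061964181399345, 1.304697105770327, 0.38153528908957224]) @ [[-0.76, -0.17, 0.63], [0.18, -0.98, -0.04], [-0.62, -0.08, -0.78]]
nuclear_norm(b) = 3.75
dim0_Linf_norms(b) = [1.18, 1.22, 1.2]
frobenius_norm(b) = 2.47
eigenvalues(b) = [(-1.61+0j), (0.79+0.1j), (0.79-0.1j)]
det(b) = -1.03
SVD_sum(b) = [[0.23, 0.05, -0.19], [1.25, 0.28, -1.03], [0.92, 0.20, -0.76]] + [[-0.22, 1.16, 0.05], [-0.03, 0.17, 0.01], [0.10, -0.52, -0.02]] + [[0.1,0.01,0.12], [-0.14,-0.02,-0.17], [0.17,0.02,0.21]]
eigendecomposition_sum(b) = [[(-0.49+0j), 0.35+0.00j, 0.40-0.00j], [0.71-0.00j, (-0.51-0j), (-0.57+0j)], [(0.76-0j), -0.55-0.00j, (-0.61+0j)]] + [[(0.3-0.17j), (0.43-2.64j), -0.21+2.35j], [0.19-0.07j, (0.47-1.47j), (-0.32+1.32j)], [(0.21-0.15j), 0.12-1.98j, 0.02+1.74j]] + [[(0.3+0.17j),(0.43+2.64j),(-0.21-2.35j)],[0.19+0.07j,(0.47+1.47j),-0.32-1.32j],[0.21+0.15j,0.12+1.98j,(0.02-1.74j)]]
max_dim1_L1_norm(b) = 2.71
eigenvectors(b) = [[0.43+0.00j, (-0.73+0j), (-0.73-0j)], [(-0.62+0j), (-0.42-0.06j), (-0.42+0.06j)], [(-0.66+0j), -0.54+0.05j, (-0.54-0.05j)]]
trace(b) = -0.03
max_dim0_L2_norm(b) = 1.6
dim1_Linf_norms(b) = [1.22, 1.2, 1.18]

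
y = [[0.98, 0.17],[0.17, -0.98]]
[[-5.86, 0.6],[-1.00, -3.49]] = y@[[-5.98,-0.01],  [-0.02,3.56]]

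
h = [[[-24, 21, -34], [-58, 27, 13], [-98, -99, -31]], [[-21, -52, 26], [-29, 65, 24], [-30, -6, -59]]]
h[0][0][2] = -34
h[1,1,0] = -29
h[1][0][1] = -52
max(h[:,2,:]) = -6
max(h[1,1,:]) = 65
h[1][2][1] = -6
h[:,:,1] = [[21, 27, -99], [-52, 65, -6]]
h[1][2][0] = -30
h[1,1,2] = 24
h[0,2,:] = [-98, -99, -31]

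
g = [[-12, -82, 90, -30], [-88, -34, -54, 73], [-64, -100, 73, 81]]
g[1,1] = -34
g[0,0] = -12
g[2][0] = -64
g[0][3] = -30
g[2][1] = -100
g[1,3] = 73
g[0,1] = -82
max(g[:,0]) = -12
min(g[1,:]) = -88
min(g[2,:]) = -100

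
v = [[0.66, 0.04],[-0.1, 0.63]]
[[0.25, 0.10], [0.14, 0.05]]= v @ [[0.36, 0.14], [0.28, 0.10]]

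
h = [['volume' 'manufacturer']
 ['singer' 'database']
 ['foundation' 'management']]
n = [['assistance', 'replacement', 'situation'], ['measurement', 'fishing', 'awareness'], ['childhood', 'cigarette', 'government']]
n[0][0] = 'assistance'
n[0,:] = ['assistance', 'replacement', 'situation']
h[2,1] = 'management'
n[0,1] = 'replacement'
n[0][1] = 'replacement'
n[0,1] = 'replacement'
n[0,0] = 'assistance'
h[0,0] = 'volume'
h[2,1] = 'management'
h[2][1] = 'management'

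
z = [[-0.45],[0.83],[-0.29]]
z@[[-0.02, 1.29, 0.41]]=[[0.01, -0.58, -0.18], [-0.02, 1.07, 0.34], [0.01, -0.37, -0.12]]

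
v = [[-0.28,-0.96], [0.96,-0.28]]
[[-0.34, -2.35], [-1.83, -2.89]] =v @ [[-1.66, -2.12],[0.84, 3.07]]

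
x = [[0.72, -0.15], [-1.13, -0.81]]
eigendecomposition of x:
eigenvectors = [[0.82, 0.09],[-0.57, 1.00]]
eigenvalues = [0.82, -0.91]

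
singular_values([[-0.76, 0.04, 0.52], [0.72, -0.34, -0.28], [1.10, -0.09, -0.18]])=[1.63, 0.31, 0.25]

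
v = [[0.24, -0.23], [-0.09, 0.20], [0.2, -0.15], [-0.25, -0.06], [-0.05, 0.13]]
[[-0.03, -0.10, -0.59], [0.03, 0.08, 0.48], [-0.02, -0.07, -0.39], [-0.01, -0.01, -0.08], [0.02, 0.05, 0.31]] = v@[[-0.01, -0.04, -0.23], [0.13, 0.4, 2.32]]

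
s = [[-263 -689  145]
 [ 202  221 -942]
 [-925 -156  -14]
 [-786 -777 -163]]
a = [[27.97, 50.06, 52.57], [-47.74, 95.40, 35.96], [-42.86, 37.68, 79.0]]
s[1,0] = 202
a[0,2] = 52.57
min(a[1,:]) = -47.74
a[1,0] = -47.74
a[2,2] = 79.0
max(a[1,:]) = 95.4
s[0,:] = [-263, -689, 145]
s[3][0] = -786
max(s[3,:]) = -163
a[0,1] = 50.06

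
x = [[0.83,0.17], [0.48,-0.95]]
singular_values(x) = [1.11, 0.78]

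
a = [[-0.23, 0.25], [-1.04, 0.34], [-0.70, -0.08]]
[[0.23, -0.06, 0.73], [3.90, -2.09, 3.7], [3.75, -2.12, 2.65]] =a @[[-4.94, 2.77, -3.73],[-3.64, 2.32, -0.53]]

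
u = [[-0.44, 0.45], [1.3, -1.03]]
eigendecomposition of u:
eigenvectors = [[0.65,-0.37], [0.76,0.93]]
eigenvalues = [0.08, -1.55]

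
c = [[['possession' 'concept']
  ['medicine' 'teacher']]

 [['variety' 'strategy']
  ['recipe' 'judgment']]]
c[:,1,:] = [['medicine', 'teacher'], ['recipe', 'judgment']]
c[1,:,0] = ['variety', 'recipe']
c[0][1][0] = 'medicine'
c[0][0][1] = 'concept'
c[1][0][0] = 'variety'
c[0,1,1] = 'teacher'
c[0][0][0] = 'possession'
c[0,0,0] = 'possession'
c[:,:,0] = [['possession', 'medicine'], ['variety', 'recipe']]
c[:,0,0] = ['possession', 'variety']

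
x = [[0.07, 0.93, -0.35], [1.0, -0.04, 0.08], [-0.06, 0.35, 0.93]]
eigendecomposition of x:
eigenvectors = [[(-0.68+0j), (-0.07+0.51j), (-0.07-0.51j)], [0.72+0.00j, (0.09+0.49j), (0.09-0.49j)], [(-0.15+0j), (0.7+0j), 0.70-0.00j]]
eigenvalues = [(-1+0j), (0.98+0.2j), (0.98-0.2j)]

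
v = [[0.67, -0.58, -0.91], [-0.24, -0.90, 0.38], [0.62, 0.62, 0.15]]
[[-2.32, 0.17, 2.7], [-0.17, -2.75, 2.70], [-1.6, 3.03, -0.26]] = v @[[-3.35,2.44,2.59],[0.88,2.43,-3.26],[-0.48,0.06,1.02]]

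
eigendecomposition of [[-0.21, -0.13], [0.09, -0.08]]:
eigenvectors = [[0.77+0.00j, 0.77-0.00j], [-0.38-0.51j, (-0.38+0.51j)]]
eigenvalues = [(-0.15+0.09j), (-0.15-0.09j)]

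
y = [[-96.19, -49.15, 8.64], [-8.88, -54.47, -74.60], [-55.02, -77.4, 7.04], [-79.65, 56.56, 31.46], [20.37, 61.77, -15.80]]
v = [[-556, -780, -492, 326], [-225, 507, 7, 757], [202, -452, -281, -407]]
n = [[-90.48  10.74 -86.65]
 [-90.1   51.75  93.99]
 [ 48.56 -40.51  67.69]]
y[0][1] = -49.15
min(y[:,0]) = -96.19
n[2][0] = 48.56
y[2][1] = -77.4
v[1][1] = 507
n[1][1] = 51.75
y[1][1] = -54.47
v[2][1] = -452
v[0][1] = -780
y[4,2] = -15.8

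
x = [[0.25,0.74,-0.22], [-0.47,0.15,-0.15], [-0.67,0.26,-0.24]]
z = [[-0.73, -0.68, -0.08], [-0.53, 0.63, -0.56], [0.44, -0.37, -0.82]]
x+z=[[-0.48, 0.06, -0.30], [-1.00, 0.78, -0.71], [-0.23, -0.11, -1.06]]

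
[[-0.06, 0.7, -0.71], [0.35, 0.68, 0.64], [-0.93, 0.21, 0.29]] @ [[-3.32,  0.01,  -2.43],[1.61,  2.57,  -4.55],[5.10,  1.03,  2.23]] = [[-2.29, 1.07, -4.62], [3.2, 2.41, -2.52], [4.9, 0.83, 1.95]]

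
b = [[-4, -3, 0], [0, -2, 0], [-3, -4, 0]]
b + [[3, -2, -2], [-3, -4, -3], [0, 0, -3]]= [[-1, -5, -2], [-3, -6, -3], [-3, -4, -3]]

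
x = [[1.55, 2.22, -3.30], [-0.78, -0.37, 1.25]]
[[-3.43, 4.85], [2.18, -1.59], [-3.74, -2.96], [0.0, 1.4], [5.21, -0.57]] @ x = [[-9.1,-9.41,17.38],[4.62,5.43,-9.18],[-3.49,-7.21,8.64],[-1.09,-0.52,1.75],[8.52,11.78,-17.91]]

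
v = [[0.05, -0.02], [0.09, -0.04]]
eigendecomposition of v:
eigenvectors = [[0.55, 0.32], [0.83, 0.95]]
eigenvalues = [0.02, -0.01]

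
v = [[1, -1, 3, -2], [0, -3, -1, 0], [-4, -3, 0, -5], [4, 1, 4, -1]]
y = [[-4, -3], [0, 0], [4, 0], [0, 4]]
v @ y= [[8, -11], [-4, 0], [16, -8], [0, -16]]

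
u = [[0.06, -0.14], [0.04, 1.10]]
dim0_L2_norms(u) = [0.07, 1.11]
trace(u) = 1.16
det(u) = 0.07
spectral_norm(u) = 1.11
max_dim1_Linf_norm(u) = 1.1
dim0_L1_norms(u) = [0.1, 1.24]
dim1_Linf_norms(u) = [0.14, 1.1]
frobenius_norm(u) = 1.11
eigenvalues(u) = [0.07, 1.09]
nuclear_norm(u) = 1.17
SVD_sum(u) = [[-0.00, -0.14], [0.03, 1.10]] + [[0.06, -0.0],  [0.01, -0.00]]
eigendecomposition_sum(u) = [[0.07,0.01], [-0.0,-0.0]] + [[-0.01, -0.15], [0.04, 1.10]]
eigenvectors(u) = [[-1.00, 0.13], [0.04, -0.99]]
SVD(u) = [[-0.12, 0.99], [0.99, 0.12]] @ diag([1.1093395390975267, 0.06454290816880849]) @ [[0.03, 1.00],[1.00, -0.03]]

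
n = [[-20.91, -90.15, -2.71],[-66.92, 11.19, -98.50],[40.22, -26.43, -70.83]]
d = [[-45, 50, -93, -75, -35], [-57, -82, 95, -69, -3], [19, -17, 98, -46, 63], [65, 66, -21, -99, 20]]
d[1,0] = -57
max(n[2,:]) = 40.22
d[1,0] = -57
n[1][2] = -98.5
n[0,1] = -90.15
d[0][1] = 50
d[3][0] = 65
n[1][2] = -98.5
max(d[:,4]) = 63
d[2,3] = -46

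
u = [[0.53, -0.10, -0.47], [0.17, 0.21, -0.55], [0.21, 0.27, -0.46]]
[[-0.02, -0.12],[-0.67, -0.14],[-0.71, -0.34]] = u@ [[0.19, -1.11], [-1.71, -1.53], [0.62, -0.67]]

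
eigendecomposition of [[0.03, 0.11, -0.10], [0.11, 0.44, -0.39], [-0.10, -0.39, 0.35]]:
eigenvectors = [[-0.19, -0.76, -0.63], [-0.73, -0.32, 0.6], [0.65, -0.57, 0.5]]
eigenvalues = [0.82, 0.0, 0.0]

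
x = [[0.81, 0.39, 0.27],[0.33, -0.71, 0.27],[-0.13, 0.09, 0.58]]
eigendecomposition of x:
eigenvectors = [[0.22+0.00j, -0.86+0.00j, -0.86-0.00j], [(-0.97+0j), (-0.13-0.05j), (-0.13+0.05j)], [0.08+0.00j, (0.39-0.31j), 0.39+0.31j]]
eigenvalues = [(-0.81+0j), (0.74+0.12j), (0.74-0.12j)]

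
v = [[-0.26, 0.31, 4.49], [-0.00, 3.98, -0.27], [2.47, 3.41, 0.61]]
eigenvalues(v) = [(-3.13+0j), (3.73+0.72j), (3.73-0.72j)]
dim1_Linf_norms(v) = [4.49, 3.98, 3.41]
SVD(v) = [[-0.22, 0.97, -0.13], [-0.65, -0.24, -0.72], [-0.73, -0.08, 0.68]] @ diag([5.565784797770308, 4.48018702489816, 1.8133294810494551]) @ [[-0.31,-0.92,-0.22], [-0.1,-0.2,0.97], [0.94,-0.33,0.03]]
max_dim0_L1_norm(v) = 7.7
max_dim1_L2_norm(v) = 4.51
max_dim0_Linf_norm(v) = 4.49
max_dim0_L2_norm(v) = 5.25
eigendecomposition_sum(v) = [[(-1.81+0j), (-0.93+0j), 2.11+0.00j], [0.04-0.00j, 0.02-0.00j, -0.05-0.00j], [(1.16-0j), (0.59-0j), -1.34-0.00j]] + [[0.78+0.21j,0.62-6.21j,1.19+0.56j],  [-0.02+0.25j,1.98-0.16j,(-0.11+0.41j)],  [(0.66+0.29j),(1.41-5.41j),(0.98+0.66j)]] + [[0.78-0.21j, (0.62+6.21j), 1.19-0.56j], [-0.02-0.25j, 1.98+0.16j, (-0.11-0.41j)], [0.66-0.29j, (1.41+5.41j), (0.98-0.66j)]]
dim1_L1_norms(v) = [5.06, 4.25, 6.49]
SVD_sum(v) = [[0.38, 1.12, 0.27], [1.13, 3.33, 0.81], [1.27, 3.74, 0.91]] + [[-0.42, -0.88, 4.23],[0.1, 0.22, -1.04],[0.03, 0.07, -0.33]] + [[-0.21,  0.07,  -0.01], [-1.24,  0.43,  -0.04], [1.17,  -0.4,  0.03]]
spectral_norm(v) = 5.57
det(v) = -45.22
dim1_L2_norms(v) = [4.51, 3.99, 4.25]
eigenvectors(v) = [[(0.84+0j), (0.72+0j), (0.72-0j)], [-0.02+0.00j, (0.04+0.23j), 0.04-0.23j], [(-0.54+0j), 0.64+0.10j, (0.64-0.1j)]]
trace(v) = 4.33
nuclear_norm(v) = 11.86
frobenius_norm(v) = 7.37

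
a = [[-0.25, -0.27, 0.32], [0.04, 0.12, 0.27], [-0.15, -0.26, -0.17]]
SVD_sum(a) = [[-0.26, -0.31, 0.26], [-0.03, -0.03, 0.03], [-0.08, -0.10, 0.08]] + [[0.02, 0.04, 0.06], [0.06, 0.15, 0.24], [-0.07, -0.16, -0.25]] + [[-0.00, 0.00, -0.0], [0.00, -0.00, 0.00], [0.0, -0.00, 0.0]]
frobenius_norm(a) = 0.67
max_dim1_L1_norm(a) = 0.84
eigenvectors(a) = [[-0.77+0.00j,-0.77-0.00j,(-0.82+0j)], [(-0.04+0.38j),-0.04-0.38j,0.56+0.00j], [-0.29-0.43j,(-0.29+0.43j),(-0.14+0j)]]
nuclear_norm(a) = 0.95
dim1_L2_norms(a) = [0.49, 0.3, 0.34]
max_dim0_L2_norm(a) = 0.45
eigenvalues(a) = [(-0.15+0.31j), (-0.15-0.31j), (-0.01+0j)]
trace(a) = -0.30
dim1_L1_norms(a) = [0.84, 0.43, 0.58]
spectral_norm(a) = 0.51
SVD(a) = [[-0.95,-0.16,-0.28], [-0.1,-0.68,0.73], [-0.30,0.71,0.63]] @ diag([0.5092360446785176, 0.43169569721082574, 0.004180407855451829]) @ [[0.55, 0.63, -0.55], [-0.22, -0.52, -0.82], [0.81, -0.57, 0.15]]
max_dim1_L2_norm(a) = 0.49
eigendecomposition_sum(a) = [[(-0.12+0.05j), -0.14+0.14j, 0.16+0.26j], [0.02+0.06j, (0.06+0.08j), (0.14-0.06j)], [(-0.07-0.05j), -0.13-0.02j, -0.09+0.18j]] + [[-0.12-0.05j, -0.14-0.14j, (0.16-0.26j)], [(0.02-0.06j), (0.06-0.08j), (0.14+0.06j)], [(-0.07+0.05j), (-0.13+0.02j), -0.09-0.18j]] + [[(-0+0j), 0.01+0.00j, 0.01+0.00j],[0.00-0.00j, (-0.01-0j), -0.01-0.00j],[(-0+0j), 0j, 0.00+0.00j]]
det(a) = -0.00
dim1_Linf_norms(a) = [0.32, 0.27, 0.26]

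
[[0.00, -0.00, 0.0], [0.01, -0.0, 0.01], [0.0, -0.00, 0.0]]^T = [[0.0, 0.01, 0.00],[-0.0, -0.00, -0.0],[0.00, 0.01, 0.0]]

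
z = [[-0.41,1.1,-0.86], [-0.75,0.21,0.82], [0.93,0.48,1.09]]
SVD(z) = [[-0.65, 0.75, -0.13],  [0.18, 0.32, 0.93],  [0.74, 0.58, -0.35]] @ diag([1.7486518401268714, 1.196158943990501, 1.0915679194316934]) @ [[0.47, -0.19, 0.87], [-0.00, 0.98, 0.21], [-0.89, -0.10, 0.45]]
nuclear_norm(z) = 4.04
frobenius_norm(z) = 2.38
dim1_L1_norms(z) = [2.37, 1.78, 2.5]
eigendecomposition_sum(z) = [[-0.20+0.62j, (0.56+0.13j), -0.41-0.07j],[(-0.46-0.17j), (-0.12+0.42j), (0.06-0.31j)],[(0.34-0.04j), -0.07-0.30j, 0.06+0.21j]] + [[-0.20-0.62j, 0.56-0.13j, (-0.41+0.07j)], [(-0.46+0.17j), -0.12-0.42j, (0.06+0.31j)], [(0.34+0.04j), -0.07+0.30j, (0.06-0.21j)]] + [[-0.01+0.00j, -0.02-0.00j, (-0.04+0j)], [0.17-0.00j, (0.44+0j), (0.69-0j)], [(0.24-0j), (0.61+0j), (0.97-0j)]]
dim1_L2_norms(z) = [1.46, 1.13, 1.51]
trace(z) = 0.89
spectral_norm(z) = 1.75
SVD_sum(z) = [[-0.53, 0.21, -0.99], [0.15, -0.06, 0.28], [0.6, -0.24, 1.11]] + [[-0.0,0.87,0.19], [-0.00,0.37,0.08], [-0.0,0.68,0.15]] + [[0.12, 0.01, -0.06], [-0.90, -0.1, 0.46], [0.33, 0.04, -0.17]]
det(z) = 2.28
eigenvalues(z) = [(-0.25+1.25j), (-0.25-1.25j), (1.4+0j)]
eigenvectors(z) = [[0.73+0.00j,0.73-0.00j,-0.03+0.00j], [-0.03+0.56j,-0.03-0.56j,0.58+0.00j], [-0.17-0.35j,-0.17+0.35j,0.81+0.00j]]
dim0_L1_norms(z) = [2.09, 1.79, 2.77]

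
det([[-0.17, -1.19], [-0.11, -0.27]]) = -0.085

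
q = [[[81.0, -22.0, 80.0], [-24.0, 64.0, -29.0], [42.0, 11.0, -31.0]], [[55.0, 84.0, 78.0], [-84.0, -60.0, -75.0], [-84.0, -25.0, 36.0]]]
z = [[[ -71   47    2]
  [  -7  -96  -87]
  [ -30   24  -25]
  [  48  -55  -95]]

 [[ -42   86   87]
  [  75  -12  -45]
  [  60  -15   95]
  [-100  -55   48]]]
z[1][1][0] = 75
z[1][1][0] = 75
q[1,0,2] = 78.0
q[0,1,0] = -24.0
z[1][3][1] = -55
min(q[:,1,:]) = -84.0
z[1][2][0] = 60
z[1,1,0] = 75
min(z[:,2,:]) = -30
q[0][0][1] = -22.0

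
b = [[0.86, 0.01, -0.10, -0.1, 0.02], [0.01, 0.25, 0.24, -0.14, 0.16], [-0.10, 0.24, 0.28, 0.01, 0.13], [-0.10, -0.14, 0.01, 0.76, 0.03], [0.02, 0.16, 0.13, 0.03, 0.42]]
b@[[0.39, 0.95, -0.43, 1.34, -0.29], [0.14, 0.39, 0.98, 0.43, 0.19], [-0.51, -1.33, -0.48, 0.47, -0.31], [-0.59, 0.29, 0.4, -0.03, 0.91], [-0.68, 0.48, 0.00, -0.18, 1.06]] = [[0.43, 0.93, -0.35, 1.11, -0.29],[-0.11, -0.18, 0.07, 0.21, 0.01],[-0.24, -0.31, 0.15, 0.08, 0.13],[-0.53, 0.07, 0.20, -0.22, 0.72],[-0.34, 0.12, 0.1, 0.08, 0.46]]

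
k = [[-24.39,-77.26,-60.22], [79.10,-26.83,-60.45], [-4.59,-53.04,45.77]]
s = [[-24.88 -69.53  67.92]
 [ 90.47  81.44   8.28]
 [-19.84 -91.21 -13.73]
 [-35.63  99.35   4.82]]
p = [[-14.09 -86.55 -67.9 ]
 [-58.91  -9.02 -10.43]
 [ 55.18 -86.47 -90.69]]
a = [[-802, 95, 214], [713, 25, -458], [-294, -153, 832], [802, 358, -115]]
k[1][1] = -26.83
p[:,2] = [-67.9, -10.43, -90.69]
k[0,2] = -60.22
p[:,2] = [-67.9, -10.43, -90.69]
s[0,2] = 67.92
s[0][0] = -24.88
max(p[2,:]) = 55.18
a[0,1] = 95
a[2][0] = -294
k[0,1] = -77.26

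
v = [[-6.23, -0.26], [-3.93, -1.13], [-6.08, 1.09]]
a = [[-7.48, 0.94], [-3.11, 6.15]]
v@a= [[47.41, -7.46], [32.91, -10.64], [42.09, 0.99]]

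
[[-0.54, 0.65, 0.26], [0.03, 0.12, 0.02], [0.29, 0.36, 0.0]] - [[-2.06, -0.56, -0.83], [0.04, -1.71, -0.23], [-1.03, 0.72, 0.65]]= [[1.52, 1.21, 1.09], [-0.01, 1.83, 0.25], [1.32, -0.36, -0.65]]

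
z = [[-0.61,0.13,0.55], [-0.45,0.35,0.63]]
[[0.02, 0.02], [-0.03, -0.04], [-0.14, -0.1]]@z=[[-0.02,  0.01,  0.02], [0.04,  -0.02,  -0.04], [0.13,  -0.05,  -0.14]]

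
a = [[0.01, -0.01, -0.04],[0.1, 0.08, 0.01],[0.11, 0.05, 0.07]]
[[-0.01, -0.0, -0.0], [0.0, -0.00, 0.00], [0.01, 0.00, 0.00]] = a @ [[-0.08, -0.01, -0.02], [0.13, -0.05, 0.08], [0.13, 0.08, 0.01]]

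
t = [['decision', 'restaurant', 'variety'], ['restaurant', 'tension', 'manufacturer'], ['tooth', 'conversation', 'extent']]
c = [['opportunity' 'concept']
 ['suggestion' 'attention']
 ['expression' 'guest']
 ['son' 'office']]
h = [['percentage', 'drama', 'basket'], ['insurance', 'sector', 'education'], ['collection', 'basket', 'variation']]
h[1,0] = 'insurance'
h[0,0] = 'percentage'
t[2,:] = ['tooth', 'conversation', 'extent']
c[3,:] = ['son', 'office']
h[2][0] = 'collection'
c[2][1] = 'guest'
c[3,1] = 'office'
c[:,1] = ['concept', 'attention', 'guest', 'office']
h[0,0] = 'percentage'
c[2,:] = ['expression', 'guest']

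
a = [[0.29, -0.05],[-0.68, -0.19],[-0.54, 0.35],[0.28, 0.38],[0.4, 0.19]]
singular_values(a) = [1.05, 0.57]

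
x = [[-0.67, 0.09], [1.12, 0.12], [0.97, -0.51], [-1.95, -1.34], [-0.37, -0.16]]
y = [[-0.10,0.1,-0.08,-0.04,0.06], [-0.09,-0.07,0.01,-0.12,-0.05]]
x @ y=[[0.06,-0.07,0.05,0.02,-0.04],[-0.12,0.10,-0.09,-0.06,0.06],[-0.05,0.13,-0.08,0.02,0.08],[0.32,-0.10,0.14,0.24,-0.05],[0.05,-0.03,0.03,0.03,-0.01]]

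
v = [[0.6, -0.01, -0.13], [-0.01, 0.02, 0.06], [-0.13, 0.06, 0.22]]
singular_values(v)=[0.64, 0.2, 0.0]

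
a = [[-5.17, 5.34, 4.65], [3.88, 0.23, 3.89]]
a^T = [[-5.17,3.88], [5.34,0.23], [4.65,3.89]]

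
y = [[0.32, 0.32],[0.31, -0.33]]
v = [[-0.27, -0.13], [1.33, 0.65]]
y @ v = [[0.34, 0.17], [-0.52, -0.25]]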